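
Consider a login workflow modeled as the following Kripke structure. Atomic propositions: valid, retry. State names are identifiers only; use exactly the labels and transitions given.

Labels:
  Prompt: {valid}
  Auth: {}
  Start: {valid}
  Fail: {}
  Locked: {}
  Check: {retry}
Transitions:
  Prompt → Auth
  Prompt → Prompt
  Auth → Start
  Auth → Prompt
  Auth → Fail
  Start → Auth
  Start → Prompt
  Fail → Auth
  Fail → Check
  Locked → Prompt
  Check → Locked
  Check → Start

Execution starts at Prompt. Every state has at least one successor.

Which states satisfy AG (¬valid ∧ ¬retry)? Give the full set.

States satisfying ¬valid ∧ ¬retry: {Auth, Fail, Locked}.
States satisfying AG (¬valid ∧ ¬retry): ∅.

none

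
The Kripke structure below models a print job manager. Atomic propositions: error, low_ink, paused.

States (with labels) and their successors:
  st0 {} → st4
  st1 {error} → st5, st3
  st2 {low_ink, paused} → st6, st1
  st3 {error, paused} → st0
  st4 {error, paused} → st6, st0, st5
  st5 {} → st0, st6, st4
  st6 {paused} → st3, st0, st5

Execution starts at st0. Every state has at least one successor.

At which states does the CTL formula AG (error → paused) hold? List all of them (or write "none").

{st0, st3, st4, st5, st6}

States satisfying error → paused: {st0, st2, st3, st4, st5, st6}.
States satisfying AG (error → paused): {st0, st3, st4, st5, st6}.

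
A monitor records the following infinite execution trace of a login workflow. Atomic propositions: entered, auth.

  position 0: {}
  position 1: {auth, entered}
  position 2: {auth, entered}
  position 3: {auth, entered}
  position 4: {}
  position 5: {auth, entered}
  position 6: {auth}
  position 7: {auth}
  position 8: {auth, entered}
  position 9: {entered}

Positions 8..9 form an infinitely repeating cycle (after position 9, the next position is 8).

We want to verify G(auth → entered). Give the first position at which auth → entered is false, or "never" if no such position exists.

6

Check auth → entered at each position in order: 0 ✓, 1 ✓, 2 ✓, 3 ✓, 4 ✓, 5 ✓.
At position 6 the labels are {auth}, so auth → entered is false there. This is the first violation.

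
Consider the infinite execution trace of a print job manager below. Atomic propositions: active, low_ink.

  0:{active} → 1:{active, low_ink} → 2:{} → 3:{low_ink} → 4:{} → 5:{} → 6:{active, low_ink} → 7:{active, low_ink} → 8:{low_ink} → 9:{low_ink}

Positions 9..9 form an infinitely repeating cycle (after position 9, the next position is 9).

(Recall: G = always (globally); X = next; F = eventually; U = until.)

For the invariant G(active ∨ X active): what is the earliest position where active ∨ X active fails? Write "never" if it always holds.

2

Check active ∨ X active at each position in order: 0 ✓, 1 ✓.
At position 2 the labels are {} and the next position 3 has {low_ink}, so active ∨ X active is false there. This is the first violation.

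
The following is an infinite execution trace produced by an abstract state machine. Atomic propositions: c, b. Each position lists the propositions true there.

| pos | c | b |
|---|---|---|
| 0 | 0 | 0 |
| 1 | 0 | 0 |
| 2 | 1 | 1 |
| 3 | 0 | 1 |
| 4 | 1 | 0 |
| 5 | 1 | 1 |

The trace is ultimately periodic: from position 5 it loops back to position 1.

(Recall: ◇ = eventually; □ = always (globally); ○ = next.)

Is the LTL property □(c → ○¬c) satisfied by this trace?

No

c → ○¬c must hold at every position from 0 onward. It fails at position 4, so □(c → ○¬c) is false.
Positions where c holds: 2, 4, 5.
Check ○¬c at each: 2→ok, 4→fails, 5→ok.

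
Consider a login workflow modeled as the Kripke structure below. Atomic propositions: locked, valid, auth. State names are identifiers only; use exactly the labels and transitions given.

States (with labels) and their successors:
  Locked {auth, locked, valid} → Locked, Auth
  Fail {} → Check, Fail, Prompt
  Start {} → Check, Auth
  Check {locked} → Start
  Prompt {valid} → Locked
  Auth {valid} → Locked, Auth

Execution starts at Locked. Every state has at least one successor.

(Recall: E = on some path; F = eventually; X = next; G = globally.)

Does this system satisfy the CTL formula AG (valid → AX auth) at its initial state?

No

States satisfying valid → AX auth: {Fail, Start, Check, Prompt}.
States satisfying AG (valid → AX auth): ∅.
Auth is reachable from Locked and violates valid → AX auth, so AG fails at Locked.
Locked ∉ Sat(AG (valid → AX auth)).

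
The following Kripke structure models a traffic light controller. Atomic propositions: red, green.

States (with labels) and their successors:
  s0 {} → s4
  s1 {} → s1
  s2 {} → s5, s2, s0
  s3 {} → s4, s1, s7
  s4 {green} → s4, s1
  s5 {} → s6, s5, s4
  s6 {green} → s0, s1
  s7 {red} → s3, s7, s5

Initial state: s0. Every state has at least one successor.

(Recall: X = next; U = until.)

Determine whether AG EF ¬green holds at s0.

States satisfying EF ¬green: {s0, s1, s2, s3, s4, s5, s6, s7}.
States satisfying AG EF ¬green: {s0, s1, s2, s3, s4, s5, s6, s7}.
Every state reachable from s0 satisfies EF ¬green.
s0 ∈ Sat(AG EF ¬green).

Satisfied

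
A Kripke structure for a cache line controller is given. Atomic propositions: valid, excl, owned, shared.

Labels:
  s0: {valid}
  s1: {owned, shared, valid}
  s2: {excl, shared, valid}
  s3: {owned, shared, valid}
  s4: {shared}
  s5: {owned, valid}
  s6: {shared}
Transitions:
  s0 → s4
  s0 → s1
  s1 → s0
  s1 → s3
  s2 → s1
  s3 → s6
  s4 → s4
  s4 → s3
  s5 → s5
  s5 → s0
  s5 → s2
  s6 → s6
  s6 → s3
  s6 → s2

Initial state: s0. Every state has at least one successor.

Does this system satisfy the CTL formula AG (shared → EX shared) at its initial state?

States satisfying shared → EX shared: {s0, s1, s2, s3, s4, s5, s6}.
States satisfying AG (shared → EX shared): {s0, s1, s2, s3, s4, s5, s6}.
Every state reachable from s0 satisfies shared → EX shared.
s0 ∈ Sat(AG (shared → EX shared)).

Holds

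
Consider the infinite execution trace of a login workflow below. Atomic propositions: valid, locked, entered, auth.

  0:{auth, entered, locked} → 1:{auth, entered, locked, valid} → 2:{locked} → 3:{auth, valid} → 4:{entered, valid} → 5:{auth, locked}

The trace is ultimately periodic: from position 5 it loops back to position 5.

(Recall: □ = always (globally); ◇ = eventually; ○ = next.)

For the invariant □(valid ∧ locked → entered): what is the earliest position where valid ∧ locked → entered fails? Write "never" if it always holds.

valid ∧ locked → entered holds at every position 0..5, and those are all the positions the trace ever visits, so the invariant □(valid ∧ locked → entered) is never violated.

never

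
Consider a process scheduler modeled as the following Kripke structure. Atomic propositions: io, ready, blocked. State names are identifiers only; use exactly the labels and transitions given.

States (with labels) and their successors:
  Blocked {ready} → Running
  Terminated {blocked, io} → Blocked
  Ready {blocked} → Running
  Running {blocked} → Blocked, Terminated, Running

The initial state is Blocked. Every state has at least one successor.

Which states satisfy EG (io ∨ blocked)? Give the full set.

States satisfying io ∨ blocked: {Terminated, Ready, Running}.
States satisfying EG (io ∨ blocked): {Ready, Running}.

{Ready, Running}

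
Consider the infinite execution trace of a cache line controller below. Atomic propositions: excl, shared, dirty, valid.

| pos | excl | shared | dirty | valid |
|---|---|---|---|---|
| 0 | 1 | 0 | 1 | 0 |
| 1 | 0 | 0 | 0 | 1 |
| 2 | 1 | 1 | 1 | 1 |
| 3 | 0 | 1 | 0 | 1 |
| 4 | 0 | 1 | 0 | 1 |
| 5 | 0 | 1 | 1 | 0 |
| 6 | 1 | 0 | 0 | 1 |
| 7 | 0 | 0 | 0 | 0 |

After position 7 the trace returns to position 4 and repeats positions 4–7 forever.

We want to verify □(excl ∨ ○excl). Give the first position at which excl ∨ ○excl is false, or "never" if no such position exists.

Check excl ∨ ○excl at each position in order: 0 ✓, 1 ✓, 2 ✓.
At position 3 the labels are {shared, valid} and the next position 4 has {shared, valid}, so excl ∨ ○excl is false there. This is the first violation.

3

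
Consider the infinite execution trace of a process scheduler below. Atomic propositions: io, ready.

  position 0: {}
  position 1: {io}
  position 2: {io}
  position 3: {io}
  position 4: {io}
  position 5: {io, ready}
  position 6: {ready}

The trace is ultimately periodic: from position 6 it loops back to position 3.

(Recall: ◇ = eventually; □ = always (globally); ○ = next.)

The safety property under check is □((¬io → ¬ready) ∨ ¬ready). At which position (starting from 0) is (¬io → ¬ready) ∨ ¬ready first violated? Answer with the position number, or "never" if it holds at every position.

Check (¬io → ¬ready) ∨ ¬ready at each position in order: 0 ✓, 1 ✓, 2 ✓, 3 ✓, 4 ✓, 5 ✓.
At position 6 the labels are {ready}, so (¬io → ¬ready) ∨ ¬ready is false there. This is the first violation.

6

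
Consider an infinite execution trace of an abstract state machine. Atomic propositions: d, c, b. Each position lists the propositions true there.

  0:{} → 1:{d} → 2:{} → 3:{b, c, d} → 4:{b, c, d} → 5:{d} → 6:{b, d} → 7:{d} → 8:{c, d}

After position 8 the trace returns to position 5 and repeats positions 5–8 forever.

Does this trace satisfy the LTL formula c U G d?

Walking from position 0: at position 0, G d has not yet held and c fails, so c U G d is false.

No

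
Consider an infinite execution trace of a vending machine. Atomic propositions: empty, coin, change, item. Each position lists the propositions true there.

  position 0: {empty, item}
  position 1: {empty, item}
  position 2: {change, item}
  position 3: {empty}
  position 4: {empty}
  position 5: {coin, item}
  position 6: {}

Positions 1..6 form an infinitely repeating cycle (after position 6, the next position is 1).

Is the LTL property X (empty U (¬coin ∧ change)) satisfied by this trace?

Satisfied

The position after 0 is 1; empty U (¬coin ∧ change) is true there.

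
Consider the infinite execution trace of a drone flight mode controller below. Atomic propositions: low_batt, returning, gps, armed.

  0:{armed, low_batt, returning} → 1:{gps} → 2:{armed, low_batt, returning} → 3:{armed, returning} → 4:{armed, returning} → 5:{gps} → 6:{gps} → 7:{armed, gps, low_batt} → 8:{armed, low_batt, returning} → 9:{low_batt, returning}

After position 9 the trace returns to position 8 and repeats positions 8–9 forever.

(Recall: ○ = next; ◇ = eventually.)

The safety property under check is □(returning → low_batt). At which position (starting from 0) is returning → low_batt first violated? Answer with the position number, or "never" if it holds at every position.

Check returning → low_batt at each position in order: 0 ✓, 1 ✓, 2 ✓.
At position 3 the labels are {armed, returning}, so returning → low_batt is false there. This is the first violation.

3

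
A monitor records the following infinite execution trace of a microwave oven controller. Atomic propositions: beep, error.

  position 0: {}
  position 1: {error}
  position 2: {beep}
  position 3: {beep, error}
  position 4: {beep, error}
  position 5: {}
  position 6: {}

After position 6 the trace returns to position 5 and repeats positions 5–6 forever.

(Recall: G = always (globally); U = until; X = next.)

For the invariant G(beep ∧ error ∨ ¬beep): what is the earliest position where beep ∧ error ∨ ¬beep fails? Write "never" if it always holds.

Check beep ∧ error ∨ ¬beep at each position in order: 0 ✓, 1 ✓.
At position 2 the labels are {beep}, so beep ∧ error ∨ ¬beep is false there. This is the first violation.

2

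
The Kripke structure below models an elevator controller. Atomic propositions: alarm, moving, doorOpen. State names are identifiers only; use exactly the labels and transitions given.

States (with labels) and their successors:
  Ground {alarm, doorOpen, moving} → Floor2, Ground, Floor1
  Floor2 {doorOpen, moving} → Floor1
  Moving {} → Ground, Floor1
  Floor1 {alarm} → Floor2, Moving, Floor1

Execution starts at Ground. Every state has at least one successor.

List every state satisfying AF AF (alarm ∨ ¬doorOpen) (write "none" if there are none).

{Ground, Floor2, Moving, Floor1}

States satisfying AF (alarm ∨ ¬doorOpen): {Ground, Floor2, Moving, Floor1}.
States satisfying AF AF (alarm ∨ ¬doorOpen): {Ground, Floor2, Moving, Floor1}.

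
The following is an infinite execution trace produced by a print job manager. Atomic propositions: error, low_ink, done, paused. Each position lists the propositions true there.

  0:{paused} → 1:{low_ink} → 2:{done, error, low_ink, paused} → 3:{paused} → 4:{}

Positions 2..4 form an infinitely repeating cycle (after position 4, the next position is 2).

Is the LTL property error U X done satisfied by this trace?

Does not hold

Walking from position 0: at position 0, X done has not yet held and error fails, so error U X done is false.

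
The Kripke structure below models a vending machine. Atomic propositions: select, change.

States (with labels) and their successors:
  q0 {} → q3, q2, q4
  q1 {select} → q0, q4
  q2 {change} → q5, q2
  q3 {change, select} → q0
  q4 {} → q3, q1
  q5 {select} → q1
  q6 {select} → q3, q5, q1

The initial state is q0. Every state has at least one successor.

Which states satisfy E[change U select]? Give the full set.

{q1, q2, q3, q5, q6}

States satisfying change: {q2, q3}.
States satisfying select: {q1, q3, q5, q6}.
States satisfying E[change U select]: {q1, q2, q3, q5, q6}.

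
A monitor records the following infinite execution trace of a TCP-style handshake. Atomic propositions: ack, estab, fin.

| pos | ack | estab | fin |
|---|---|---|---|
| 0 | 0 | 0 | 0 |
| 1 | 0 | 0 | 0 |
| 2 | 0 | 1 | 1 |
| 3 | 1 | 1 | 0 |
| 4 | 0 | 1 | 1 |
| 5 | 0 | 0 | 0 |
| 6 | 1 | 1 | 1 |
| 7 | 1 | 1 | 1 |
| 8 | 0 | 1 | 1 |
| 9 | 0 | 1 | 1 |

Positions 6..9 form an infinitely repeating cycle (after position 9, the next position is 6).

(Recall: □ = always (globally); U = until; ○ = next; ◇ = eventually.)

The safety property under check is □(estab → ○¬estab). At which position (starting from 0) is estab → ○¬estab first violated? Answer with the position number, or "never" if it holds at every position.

2

Check estab → ○¬estab at each position in order: 0 ✓, 1 ✓.
At position 2 the labels are {estab, fin} and the next position 3 has {ack, estab}, so estab → ○¬estab is false there. This is the first violation.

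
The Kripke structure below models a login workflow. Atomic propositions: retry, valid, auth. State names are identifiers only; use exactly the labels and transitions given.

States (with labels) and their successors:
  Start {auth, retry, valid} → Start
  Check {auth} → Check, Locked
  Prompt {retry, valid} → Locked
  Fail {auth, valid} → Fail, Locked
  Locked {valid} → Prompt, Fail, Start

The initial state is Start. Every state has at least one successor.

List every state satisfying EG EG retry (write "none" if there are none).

{Start}

States satisfying EG retry: {Start}.
States satisfying EG EG retry: {Start}.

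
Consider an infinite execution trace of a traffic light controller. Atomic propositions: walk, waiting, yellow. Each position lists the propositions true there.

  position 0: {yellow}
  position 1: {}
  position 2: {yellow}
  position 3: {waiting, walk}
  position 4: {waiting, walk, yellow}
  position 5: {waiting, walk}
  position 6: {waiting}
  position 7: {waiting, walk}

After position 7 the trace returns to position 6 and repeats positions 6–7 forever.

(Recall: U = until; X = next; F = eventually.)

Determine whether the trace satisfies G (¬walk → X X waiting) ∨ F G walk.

¬walk → X X waiting must hold at every position from 0 onward. It fails at position 0, so G (¬walk → X X waiting) is false.
Positions where ¬walk holds: 0, 1, 2, 6.
Check X X waiting at each: 0→fails, 1→ok, 2→ok, 6→ok.
G walk is false at every position 0..7, so it never becomes true and F G walk fails.
At position 0: G (¬walk → X X waiting) is false; F G walk is false; so G (¬walk → X X waiting) ∨ F G walk is false.

Violated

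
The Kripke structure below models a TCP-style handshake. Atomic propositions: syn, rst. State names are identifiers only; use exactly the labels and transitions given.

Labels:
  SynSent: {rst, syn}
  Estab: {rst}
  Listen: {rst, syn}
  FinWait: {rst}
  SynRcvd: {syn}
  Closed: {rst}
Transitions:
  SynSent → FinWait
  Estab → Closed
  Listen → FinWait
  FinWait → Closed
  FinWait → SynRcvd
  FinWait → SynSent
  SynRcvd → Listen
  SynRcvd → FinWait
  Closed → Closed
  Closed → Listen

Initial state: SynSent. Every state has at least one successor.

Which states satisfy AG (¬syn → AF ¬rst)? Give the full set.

none

States satisfying ¬syn → AF ¬rst: {SynSent, Listen, SynRcvd}.
States satisfying AG (¬syn → AF ¬rst): ∅.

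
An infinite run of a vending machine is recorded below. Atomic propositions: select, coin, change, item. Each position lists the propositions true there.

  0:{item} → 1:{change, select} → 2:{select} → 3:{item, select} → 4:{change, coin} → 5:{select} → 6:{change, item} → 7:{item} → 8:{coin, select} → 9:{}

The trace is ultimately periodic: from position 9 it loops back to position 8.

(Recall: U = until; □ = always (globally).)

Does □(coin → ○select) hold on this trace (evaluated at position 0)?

coin → ○select must hold at every position from 0 onward. It fails at position 8, so □(coin → ○select) is false.
Positions where coin holds: 4, 8.
Check ○select at each: 4→ok, 8→fails.

Does not hold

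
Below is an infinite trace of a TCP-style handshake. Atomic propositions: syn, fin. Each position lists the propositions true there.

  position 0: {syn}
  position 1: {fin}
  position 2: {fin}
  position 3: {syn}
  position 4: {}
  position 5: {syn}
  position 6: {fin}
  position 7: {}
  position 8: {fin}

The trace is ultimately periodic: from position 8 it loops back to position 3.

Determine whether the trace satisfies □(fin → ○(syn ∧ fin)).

Does not hold

fin → ○(syn ∧ fin) must hold at every position from 0 onward. It fails at position 1, so □(fin → ○(syn ∧ fin)) is false.
Positions where fin holds: 1, 2, 6, 8.
Check ○(syn ∧ fin) at each: 1→fails, 2→fails, 6→fails, 8→fails.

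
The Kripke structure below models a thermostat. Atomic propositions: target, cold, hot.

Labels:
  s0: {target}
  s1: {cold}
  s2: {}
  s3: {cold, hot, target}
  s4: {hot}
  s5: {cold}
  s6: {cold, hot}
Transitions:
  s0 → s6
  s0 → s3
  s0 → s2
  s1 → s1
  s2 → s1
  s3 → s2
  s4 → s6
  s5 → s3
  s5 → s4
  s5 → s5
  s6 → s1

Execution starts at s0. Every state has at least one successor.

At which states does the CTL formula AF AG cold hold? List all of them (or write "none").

{s0, s1, s2, s3, s4, s6}

States satisfying AG cold: {s1, s6}.
States satisfying AF AG cold: {s0, s1, s2, s3, s4, s6}.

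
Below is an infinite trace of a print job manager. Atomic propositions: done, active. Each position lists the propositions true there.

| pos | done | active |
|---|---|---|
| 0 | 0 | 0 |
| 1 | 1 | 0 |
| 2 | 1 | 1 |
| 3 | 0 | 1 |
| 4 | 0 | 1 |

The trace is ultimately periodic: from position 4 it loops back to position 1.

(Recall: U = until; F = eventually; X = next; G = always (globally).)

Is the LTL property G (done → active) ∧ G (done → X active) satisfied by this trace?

done → active must hold at every position from 0 onward. It fails at position 1, so G (done → active) is false.
Positions where done holds: 1, 2.
Check active at each: 1→fails, 2→ok.
done → X active holds at every position 0..4, and those are all positions ever visited, so G (done → X active) holds.
Positions where done holds: 1, 2.
Check X active at each: 1→ok, 2→ok.
At position 0: G (done → active) is false; G (done → X active) is true; so G (done → active) ∧ G (done → X active) is false.

Violated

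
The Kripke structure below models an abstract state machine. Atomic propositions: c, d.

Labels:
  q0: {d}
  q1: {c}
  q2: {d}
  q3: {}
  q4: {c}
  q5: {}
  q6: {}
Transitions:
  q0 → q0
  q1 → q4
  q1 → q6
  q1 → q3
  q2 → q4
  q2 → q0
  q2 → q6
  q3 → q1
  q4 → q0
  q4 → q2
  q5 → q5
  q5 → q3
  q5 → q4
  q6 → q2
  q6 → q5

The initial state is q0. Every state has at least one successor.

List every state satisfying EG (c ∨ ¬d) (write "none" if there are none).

{q1, q3, q5, q6}

States satisfying c ∨ ¬d: {q1, q3, q4, q5, q6}.
States satisfying EG (c ∨ ¬d): {q1, q3, q5, q6}.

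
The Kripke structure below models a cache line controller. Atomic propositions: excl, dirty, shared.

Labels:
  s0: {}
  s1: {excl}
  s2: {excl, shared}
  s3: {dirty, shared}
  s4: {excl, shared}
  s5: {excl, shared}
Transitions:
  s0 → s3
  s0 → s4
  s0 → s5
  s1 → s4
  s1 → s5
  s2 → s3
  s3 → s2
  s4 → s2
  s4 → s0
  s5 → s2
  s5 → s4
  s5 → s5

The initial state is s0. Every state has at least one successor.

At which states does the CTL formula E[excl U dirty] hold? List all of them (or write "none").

States satisfying excl: {s1, s2, s4, s5}.
States satisfying dirty: {s3}.
States satisfying E[excl U dirty]: {s1, s2, s3, s4, s5}.

{s1, s2, s3, s4, s5}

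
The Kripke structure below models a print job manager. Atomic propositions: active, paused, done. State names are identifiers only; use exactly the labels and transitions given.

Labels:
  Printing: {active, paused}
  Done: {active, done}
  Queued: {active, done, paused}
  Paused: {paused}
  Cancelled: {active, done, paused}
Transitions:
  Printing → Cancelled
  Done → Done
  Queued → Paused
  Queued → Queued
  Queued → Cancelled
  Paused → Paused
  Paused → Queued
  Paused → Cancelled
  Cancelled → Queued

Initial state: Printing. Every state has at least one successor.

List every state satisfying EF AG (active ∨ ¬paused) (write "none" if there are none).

States satisfying AG (active ∨ ¬paused): {Done}.
States satisfying EF AG (active ∨ ¬paused): {Done}.

{Done}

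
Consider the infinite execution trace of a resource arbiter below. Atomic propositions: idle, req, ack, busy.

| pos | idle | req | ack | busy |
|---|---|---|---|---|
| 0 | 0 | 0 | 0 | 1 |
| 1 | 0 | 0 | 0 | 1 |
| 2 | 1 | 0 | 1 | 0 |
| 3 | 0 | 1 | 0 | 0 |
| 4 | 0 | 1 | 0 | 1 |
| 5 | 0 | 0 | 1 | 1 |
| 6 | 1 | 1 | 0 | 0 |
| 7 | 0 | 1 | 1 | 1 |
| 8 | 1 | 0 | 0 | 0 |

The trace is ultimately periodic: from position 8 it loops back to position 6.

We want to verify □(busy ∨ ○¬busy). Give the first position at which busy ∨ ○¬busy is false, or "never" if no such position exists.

3

Check busy ∨ ○¬busy at each position in order: 0 ✓, 1 ✓, 2 ✓.
At position 3 the labels are {req} and the next position 4 has {busy, req}, so busy ∨ ○¬busy is false there. This is the first violation.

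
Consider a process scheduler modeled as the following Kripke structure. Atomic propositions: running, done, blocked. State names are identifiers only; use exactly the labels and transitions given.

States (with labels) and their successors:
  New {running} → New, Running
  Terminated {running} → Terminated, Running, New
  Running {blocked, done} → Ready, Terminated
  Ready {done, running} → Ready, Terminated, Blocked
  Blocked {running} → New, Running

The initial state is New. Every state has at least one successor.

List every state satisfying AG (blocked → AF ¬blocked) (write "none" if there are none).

States satisfying blocked → AF ¬blocked: {New, Terminated, Running, Ready, Blocked}.
States satisfying AG (blocked → AF ¬blocked): {New, Terminated, Running, Ready, Blocked}.

{New, Terminated, Running, Ready, Blocked}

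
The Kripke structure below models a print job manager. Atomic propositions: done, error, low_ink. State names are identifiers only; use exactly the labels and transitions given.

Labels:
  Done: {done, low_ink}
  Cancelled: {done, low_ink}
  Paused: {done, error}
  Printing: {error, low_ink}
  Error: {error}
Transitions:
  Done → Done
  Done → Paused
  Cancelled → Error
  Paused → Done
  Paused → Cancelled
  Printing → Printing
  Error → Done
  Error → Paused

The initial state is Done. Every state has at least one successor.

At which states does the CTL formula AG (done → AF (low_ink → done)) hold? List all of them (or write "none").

States satisfying done → AF (low_ink → done): {Done, Cancelled, Paused, Printing, Error}.
States satisfying AG (done → AF (low_ink → done)): {Done, Cancelled, Paused, Printing, Error}.

{Done, Cancelled, Paused, Printing, Error}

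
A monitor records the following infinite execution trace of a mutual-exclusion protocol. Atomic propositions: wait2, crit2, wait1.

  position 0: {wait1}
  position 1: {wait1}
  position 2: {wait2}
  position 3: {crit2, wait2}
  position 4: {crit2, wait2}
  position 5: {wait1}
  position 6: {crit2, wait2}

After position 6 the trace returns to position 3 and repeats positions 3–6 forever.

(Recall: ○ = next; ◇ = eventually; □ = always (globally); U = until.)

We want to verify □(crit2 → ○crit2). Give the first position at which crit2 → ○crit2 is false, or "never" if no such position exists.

4

Check crit2 → ○crit2 at each position in order: 0 ✓, 1 ✓, 2 ✓, 3 ✓.
At position 4 the labels are {crit2, wait2} and the next position 5 has {wait1}, so crit2 → ○crit2 is false there. This is the first violation.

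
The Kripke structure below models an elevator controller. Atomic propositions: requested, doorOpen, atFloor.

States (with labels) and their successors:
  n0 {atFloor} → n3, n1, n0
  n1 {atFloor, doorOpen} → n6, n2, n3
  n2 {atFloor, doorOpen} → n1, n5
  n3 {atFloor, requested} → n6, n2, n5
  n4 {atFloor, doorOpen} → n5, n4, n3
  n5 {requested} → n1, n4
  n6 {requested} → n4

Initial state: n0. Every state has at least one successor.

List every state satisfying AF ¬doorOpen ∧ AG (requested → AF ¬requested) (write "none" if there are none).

States satisfying ¬doorOpen: {n0, n3, n5, n6}.
States satisfying AF ¬doorOpen: {n0, n3, n5, n6}.
States satisfying requested → AF ¬requested: {n0, n1, n2, n3, n4, n5, n6}.
States satisfying AG (requested → AF ¬requested): {n0, n1, n2, n3, n4, n5, n6}.
States satisfying AF ¬doorOpen ∧ AG (requested → AF ¬requested): {n0, n3, n5, n6}.

{n0, n3, n5, n6}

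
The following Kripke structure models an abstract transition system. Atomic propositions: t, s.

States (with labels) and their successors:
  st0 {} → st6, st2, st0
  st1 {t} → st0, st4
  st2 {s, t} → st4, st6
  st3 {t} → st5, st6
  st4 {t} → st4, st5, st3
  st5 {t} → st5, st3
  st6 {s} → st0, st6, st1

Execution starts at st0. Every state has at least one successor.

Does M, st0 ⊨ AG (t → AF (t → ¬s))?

States satisfying t → AF (t → ¬s): {st0, st1, st2, st3, st4, st5, st6}.
States satisfying AG (t → AF (t → ¬s)): {st0, st1, st2, st3, st4, st5, st6}.
Every state reachable from st0 satisfies t → AF (t → ¬s).
st0 ∈ Sat(AG (t → AF (t → ¬s))).

Yes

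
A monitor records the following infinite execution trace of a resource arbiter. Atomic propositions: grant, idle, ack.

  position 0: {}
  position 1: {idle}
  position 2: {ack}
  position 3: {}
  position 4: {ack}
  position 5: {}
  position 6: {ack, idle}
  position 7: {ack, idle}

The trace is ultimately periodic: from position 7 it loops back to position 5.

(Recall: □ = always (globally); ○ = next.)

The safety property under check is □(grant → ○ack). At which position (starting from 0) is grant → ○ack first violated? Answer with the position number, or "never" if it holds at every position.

never

grant → ○ack holds at every position 0..7, and those are all the positions the trace ever visits, so the invariant □(grant → ○ack) is never violated.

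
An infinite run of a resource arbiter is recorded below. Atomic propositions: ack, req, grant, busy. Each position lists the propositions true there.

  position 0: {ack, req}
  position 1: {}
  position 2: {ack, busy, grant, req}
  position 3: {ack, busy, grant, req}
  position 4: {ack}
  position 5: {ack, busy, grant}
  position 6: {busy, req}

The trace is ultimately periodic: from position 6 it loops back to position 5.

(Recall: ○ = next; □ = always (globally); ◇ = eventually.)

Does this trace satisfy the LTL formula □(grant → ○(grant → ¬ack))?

No

grant → ○(grant → ¬ack) must hold at every position from 0 onward. It fails at position 2, so □(grant → ○(grant → ¬ack)) is false.
Positions where grant holds: 2, 3, 5.
Check ○(grant → ¬ack) at each: 2→fails, 3→ok, 5→ok.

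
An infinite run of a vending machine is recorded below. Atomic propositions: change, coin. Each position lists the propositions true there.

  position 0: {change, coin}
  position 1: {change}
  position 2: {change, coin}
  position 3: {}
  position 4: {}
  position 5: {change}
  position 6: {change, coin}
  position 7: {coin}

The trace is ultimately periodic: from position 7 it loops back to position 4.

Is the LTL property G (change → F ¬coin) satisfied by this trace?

change → F ¬coin holds at every position 0..7, and those are all positions ever visited, so G (change → F ¬coin) holds.
Positions where change holds: 0, 1, 2, 5, 6.
Check F ¬coin at each: 0→ok, 1→ok, 2→ok, 5→ok, 6→ok.

Yes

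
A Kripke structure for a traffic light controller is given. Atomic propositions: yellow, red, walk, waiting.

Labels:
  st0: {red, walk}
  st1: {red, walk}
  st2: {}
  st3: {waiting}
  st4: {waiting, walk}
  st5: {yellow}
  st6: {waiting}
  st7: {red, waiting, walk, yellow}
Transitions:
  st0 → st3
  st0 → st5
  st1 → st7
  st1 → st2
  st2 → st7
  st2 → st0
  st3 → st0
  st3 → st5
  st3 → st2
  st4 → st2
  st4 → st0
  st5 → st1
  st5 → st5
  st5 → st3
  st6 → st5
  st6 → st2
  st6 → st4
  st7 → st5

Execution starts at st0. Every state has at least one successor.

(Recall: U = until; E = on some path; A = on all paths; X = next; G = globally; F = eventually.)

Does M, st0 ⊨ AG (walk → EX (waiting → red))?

States satisfying walk → EX (waiting → red): {st0, st1, st2, st3, st4, st5, st6, st7}.
States satisfying AG (walk → EX (waiting → red)): {st0, st1, st2, st3, st4, st5, st6, st7}.
Every state reachable from st0 satisfies walk → EX (waiting → red).
st0 ∈ Sat(AG (walk → EX (waiting → red))).

Holds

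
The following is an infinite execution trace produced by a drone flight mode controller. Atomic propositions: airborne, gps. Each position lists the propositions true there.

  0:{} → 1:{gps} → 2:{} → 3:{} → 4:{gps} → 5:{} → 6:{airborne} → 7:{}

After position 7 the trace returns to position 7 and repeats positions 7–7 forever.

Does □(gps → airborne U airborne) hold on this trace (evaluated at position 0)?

gps → airborne U airborne must hold at every position from 0 onward. It fails at position 1, so □(gps → airborne U airborne) is false.
Positions where gps holds: 1, 4.
Check airborne U airborne at each: 1→fails, 4→fails.

No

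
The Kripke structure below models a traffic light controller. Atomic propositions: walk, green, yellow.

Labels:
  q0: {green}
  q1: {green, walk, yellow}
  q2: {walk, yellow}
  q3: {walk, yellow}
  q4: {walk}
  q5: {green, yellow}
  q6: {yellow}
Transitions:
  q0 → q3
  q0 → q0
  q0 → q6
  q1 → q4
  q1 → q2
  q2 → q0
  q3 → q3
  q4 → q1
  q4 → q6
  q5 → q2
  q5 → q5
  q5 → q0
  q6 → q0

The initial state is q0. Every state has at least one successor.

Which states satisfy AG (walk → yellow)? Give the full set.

{q0, q2, q3, q5, q6}

States satisfying walk → yellow: {q0, q1, q2, q3, q5, q6}.
States satisfying AG (walk → yellow): {q0, q2, q3, q5, q6}.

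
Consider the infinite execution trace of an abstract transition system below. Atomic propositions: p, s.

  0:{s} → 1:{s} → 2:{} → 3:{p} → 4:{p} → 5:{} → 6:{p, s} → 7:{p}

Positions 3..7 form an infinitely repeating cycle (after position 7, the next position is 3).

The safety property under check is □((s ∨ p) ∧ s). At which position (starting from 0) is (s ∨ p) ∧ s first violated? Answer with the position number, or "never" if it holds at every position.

Check (s ∨ p) ∧ s at each position in order: 0 ✓, 1 ✓.
At position 2 the labels are {}, so (s ∨ p) ∧ s is false there. This is the first violation.

2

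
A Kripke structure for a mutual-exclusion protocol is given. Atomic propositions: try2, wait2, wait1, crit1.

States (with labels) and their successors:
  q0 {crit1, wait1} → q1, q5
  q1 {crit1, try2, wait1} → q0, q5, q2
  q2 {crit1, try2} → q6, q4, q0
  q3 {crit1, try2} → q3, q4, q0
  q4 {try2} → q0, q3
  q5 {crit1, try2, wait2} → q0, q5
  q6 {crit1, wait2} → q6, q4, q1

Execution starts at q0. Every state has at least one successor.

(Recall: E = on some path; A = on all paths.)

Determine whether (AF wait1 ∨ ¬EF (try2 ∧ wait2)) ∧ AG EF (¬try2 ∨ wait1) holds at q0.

States satisfying wait1: {q0, q1}.
States satisfying AF wait1: {q0, q1}.
States satisfying try2 ∧ wait2: {q5}.
States satisfying EF (try2 ∧ wait2): {q0, q1, q2, q3, q4, q5, q6}.
States satisfying ¬EF (try2 ∧ wait2): ∅.
States satisfying AF wait1 ∨ ¬EF (try2 ∧ wait2): {q0, q1}.
States satisfying EF (¬try2 ∨ wait1): {q0, q1, q2, q3, q4, q5, q6}.
States satisfying AG EF (¬try2 ∨ wait1): {q0, q1, q2, q3, q4, q5, q6}.
States satisfying (AF wait1 ∨ ¬EF (try2 ∧ wait2)) ∧ AG EF (¬try2 ∨ wait1): {q0, q1}.
q0 ∈ Sat((AF wait1 ∨ ¬EF (try2 ∧ wait2)) ∧ AG EF (¬try2 ∨ wait1)).

Satisfied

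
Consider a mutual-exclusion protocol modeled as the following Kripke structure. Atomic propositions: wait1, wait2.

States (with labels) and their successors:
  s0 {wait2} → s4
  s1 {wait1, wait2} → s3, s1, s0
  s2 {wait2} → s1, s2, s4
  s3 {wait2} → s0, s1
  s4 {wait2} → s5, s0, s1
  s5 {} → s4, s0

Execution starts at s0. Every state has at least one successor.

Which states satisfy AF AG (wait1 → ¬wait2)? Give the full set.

States satisfying AG (wait1 → ¬wait2): ∅.
States satisfying AF AG (wait1 → ¬wait2): ∅.

none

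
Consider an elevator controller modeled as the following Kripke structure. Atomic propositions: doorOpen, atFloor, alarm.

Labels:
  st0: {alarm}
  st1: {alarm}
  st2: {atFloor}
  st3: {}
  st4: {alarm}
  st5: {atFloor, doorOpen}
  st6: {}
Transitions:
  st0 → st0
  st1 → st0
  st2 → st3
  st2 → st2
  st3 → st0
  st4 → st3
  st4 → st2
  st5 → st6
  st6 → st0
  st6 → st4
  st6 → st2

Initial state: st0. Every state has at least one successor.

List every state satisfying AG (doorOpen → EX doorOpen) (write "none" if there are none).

{st0, st1, st2, st3, st4, st6}

States satisfying doorOpen → EX doorOpen: {st0, st1, st2, st3, st4, st6}.
States satisfying AG (doorOpen → EX doorOpen): {st0, st1, st2, st3, st4, st6}.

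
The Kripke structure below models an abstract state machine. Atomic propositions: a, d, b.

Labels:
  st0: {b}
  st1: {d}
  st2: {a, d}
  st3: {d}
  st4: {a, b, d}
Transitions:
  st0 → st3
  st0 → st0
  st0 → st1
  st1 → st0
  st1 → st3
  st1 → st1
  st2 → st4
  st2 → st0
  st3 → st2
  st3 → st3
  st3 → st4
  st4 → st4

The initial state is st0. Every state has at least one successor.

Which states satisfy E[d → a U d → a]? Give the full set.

States satisfying d → a: {st0, st2, st4}.
States satisfying E[d → a U d → a]: {st0, st2, st4}.

{st0, st2, st4}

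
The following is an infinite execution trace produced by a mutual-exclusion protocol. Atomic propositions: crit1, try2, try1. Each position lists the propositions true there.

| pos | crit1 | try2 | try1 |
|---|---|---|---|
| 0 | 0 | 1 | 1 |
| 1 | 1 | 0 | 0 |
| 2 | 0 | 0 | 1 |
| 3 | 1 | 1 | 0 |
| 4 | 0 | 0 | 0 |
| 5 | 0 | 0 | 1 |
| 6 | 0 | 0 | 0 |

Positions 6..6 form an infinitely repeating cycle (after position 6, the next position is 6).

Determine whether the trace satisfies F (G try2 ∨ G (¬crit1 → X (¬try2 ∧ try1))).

G try2 ∨ G (¬crit1 → X (¬try2 ∧ try1)) is false at every position 0..6, so it never becomes true and F (G try2 ∨ G (¬crit1 → X (¬try2 ∧ try1))) fails.

Violated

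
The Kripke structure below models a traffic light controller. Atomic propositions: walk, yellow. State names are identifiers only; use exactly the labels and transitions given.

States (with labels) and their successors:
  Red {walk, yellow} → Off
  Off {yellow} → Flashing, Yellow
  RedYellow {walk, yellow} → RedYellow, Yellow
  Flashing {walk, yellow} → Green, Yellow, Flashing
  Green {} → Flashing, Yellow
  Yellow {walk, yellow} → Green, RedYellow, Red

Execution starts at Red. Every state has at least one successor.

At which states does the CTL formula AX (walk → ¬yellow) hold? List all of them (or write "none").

States satisfying walk → ¬yellow: {Off, Green}.
States satisfying AX (walk → ¬yellow): {Red}.

{Red}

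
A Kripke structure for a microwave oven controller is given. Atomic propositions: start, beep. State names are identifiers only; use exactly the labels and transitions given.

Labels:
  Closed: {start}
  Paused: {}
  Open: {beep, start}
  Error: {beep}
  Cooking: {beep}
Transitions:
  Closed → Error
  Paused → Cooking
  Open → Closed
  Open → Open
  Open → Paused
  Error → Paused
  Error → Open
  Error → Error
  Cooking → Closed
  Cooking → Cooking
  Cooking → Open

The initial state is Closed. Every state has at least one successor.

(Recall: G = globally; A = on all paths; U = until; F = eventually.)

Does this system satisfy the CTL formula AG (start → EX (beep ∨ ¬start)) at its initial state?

Holds

States satisfying start → EX (beep ∨ ¬start): {Closed, Paused, Open, Error, Cooking}.
States satisfying AG (start → EX (beep ∨ ¬start)): {Closed, Paused, Open, Error, Cooking}.
Every state reachable from Closed satisfies start → EX (beep ∨ ¬start).
Closed ∈ Sat(AG (start → EX (beep ∨ ¬start))).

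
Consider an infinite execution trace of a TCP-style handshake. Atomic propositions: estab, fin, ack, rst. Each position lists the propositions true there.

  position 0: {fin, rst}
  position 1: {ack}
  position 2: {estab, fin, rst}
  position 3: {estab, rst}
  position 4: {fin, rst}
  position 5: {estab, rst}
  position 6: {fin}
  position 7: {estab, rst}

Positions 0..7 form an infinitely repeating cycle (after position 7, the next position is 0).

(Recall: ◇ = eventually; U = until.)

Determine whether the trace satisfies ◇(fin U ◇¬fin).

fin U ◇¬fin holds at position 0, which is reachable from 0, so ◇(fin U ◇¬fin) holds.

Yes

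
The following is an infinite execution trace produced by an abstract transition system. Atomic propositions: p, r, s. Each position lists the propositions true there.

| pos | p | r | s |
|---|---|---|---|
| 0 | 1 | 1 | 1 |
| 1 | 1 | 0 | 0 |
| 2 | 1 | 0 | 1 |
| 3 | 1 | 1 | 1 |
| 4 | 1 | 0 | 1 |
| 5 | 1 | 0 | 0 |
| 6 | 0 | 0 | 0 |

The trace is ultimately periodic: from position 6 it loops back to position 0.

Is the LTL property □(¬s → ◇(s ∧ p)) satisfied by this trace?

¬s → ◇(s ∧ p) holds at every position 0..6, and those are all positions ever visited, so □(¬s → ◇(s ∧ p)) holds.
Positions where ¬s holds: 1, 5, 6.
Check ◇(s ∧ p) at each: 1→ok, 5→ok, 6→ok.

Yes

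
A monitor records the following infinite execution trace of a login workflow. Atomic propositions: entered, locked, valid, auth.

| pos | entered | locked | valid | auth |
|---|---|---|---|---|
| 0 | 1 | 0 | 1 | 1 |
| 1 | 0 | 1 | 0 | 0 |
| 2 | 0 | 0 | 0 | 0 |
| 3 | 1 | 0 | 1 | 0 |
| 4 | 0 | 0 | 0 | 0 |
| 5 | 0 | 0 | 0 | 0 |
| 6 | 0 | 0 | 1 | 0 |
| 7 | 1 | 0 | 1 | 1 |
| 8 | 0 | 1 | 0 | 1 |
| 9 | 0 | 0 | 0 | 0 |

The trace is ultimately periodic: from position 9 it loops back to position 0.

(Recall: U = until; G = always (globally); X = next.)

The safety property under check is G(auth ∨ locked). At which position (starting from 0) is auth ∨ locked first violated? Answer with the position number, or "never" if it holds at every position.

2

Check auth ∨ locked at each position in order: 0 ✓, 1 ✓.
At position 2 the labels are {}, so auth ∨ locked is false there. This is the first violation.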